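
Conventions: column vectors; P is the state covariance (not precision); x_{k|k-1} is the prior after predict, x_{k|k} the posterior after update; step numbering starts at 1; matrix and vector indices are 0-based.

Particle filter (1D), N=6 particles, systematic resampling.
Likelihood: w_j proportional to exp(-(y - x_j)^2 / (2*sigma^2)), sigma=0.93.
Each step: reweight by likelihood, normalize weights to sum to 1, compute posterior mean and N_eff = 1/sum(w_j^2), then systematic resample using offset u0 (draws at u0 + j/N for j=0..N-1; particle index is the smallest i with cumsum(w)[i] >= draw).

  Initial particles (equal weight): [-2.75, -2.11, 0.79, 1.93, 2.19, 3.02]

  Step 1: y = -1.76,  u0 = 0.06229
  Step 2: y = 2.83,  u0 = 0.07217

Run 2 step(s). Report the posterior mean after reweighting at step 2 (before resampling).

post_mean = -2.1165

step 1: w=[0.3726, 0.6118, 0.0153, 0.0003, 0.0001, 0.0000]  mean=-2.3027  Neff=1.9481  idx=[0, 0, 1, 1, 1, 1]
step 2: w=[0.0050, 0.0050, 0.2475, 0.2475, 0.2475, 0.2475]  mean=-2.1165  Neff=4.0812  idx=[2, 2, 3, 4, 4, 5]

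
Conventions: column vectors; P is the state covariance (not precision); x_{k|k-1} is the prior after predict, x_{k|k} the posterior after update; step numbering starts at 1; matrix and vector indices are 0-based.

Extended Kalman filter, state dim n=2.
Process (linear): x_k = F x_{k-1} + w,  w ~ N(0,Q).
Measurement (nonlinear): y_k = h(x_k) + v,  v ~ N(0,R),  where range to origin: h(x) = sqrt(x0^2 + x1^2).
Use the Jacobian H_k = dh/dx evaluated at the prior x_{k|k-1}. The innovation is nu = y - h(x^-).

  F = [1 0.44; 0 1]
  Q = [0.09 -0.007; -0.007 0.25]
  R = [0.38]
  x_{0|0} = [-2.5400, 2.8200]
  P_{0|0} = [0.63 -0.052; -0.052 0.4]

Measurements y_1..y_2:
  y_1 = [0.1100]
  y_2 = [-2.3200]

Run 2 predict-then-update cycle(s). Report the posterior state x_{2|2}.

step 1: x^-=[-1.2992, 2.8200]  P^-=[0.7517 0.1170; 0.1170 0.6500]  H_jac=[-0.4184 0.9082]  S=[0.9589]  K=[-0.2172; 0.5646]  nu=[-2.9949]  x^+=[-0.6487, 1.1290]  P^+=[0.7064 0.2346; 0.2346 0.3443]
step 2: x^-=[-0.1519, 1.1290]  P^-=[1.0695 0.3791; 0.3791 0.5943]  H_jac=[-0.1334 0.9911]  S=[0.8825]  K=[0.2641; 0.6101]  nu=[-3.4592]  x^+=[-1.0654, -0.9814]  P^+=[1.0080 0.2369; 0.2369 0.2658]

x_post = [-1.0654, -0.9814]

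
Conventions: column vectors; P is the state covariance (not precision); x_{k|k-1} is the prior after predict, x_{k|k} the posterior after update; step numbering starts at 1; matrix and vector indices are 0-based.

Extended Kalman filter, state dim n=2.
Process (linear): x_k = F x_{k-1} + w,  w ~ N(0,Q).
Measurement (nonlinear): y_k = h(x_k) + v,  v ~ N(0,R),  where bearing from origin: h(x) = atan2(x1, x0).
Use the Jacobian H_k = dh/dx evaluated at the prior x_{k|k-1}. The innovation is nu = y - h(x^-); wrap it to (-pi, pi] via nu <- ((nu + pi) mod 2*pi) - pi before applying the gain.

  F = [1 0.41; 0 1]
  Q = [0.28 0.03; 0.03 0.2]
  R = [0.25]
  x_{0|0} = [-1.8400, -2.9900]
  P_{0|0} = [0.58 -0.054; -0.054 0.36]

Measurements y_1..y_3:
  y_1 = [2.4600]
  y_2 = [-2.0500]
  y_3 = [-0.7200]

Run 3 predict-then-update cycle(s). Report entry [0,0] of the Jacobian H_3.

step 1: x^-=[-3.0659, -2.9900]  P^-=[0.8762 0.1236; 0.1236 0.5600]  H_jac=[0.1630 -0.1672]  S=[0.2822]  K=[0.4330; -0.2603]  nu=[-1.4545]  x^+=[-3.6957, -2.6114]  P^+=[0.8233 0.1554; 0.1554 0.5409]
step 2: x^-=[-4.7663, -2.6114]  P^-=[1.3217 0.4072; 0.4072 0.7409]  H_jac=[0.0884 -0.1614]  S=[0.2680]  K=[0.1908; -0.3118]  nu=[0.5904]  x^+=[-4.6537, -2.7954]  P^+=[1.3119 0.4231; 0.4231 0.7148]
step 3: x^-=[-5.7998, -2.7954]  P^-=[2.0590 0.7462; 0.7462 0.9148]  H_jac=[0.0674 -0.1399]  S=[0.2632]  K=[0.1309; -0.2951]  nu=[1.9725]  x^+=[-5.5416, -3.3776]  P^+=[2.0545 0.7564; 0.7564 0.8919]

H_jac[0,0] = 0.0674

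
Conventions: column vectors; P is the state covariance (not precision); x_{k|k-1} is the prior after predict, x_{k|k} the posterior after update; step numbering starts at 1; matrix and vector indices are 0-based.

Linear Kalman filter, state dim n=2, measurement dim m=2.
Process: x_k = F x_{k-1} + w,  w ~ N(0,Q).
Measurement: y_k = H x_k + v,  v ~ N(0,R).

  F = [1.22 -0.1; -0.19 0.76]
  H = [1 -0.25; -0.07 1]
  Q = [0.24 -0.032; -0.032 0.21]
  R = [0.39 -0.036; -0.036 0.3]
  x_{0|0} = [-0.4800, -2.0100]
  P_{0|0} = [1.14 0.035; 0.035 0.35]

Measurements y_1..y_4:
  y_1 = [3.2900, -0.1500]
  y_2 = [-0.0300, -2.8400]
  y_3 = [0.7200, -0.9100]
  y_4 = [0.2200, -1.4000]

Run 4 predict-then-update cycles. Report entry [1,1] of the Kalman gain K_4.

K[1,1] = 0.4797

step 1: x^-=[-0.3846, -1.4364]  P^-=[1.9317 -0.2897; -0.2897 0.4432]  S=[2.4943 -0.5768; -0.5768 0.7932]  K=[0.8170 0.0584; -0.0306 0.5620]  nu=[3.3155, 1.2595]  x^+=[2.3977, -0.8300]  P^+=[0.3191 0.0104; 0.0104 0.1704]
step 2: x^-=[3.0082, -1.0863]  P^-=[0.7142 -0.1090; -0.1090 0.3170]  S=[1.1785 -0.2762; -0.2762 0.6357]  K=[0.6352 0.0258; -0.0447 0.4912]  nu=[-3.3098, -1.5431]  x^+=[0.8662, -1.6965]  P^+=[0.2473 0.0022; 0.0022 0.1491]
step 3: x^-=[1.2264, -1.4539]  P^-=[0.6091 -0.0986; -0.0986 0.3044]  S=[1.0674 -0.2551; -0.2551 0.6212]  K=[0.5981 0.0182; -0.0487 0.4812]  nu=[-0.8698, 0.6297]  x^+=[0.7176, -1.1085]  P^+=[0.2326 0.0002; 0.0002 0.1461]
step 4: x^-=[0.9863, -0.9788]  P^-=[0.5877 -0.0968; -0.0968 0.3027]  S=[1.0450 -0.2513; -0.2513 0.6192]  K=[0.5895 0.0165; -0.0497 0.4797]  nu=[-1.0110, -0.3521]  x^+=[0.3845, -1.0975]  P^+=[0.2292 -0.0002; -0.0002 0.1457]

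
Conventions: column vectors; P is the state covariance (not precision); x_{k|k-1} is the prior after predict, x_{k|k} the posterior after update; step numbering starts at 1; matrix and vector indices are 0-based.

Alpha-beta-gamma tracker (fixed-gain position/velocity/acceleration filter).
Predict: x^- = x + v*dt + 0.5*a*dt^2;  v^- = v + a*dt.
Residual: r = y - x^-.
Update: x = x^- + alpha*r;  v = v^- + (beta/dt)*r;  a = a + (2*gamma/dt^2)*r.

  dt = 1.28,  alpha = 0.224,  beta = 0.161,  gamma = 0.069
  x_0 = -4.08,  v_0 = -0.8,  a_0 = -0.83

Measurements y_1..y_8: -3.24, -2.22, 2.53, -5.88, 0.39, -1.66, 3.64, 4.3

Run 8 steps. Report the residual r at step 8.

step 1: x_pred=-5.7839  r=2.5439  x^+=-5.2141  v^+=-1.5424  a^+=-0.6157
step 2: x_pred=-7.6928  r=5.4728  x^+=-6.4669  v^+=-1.6422  a^+=-0.1548
step 3: x_pred=-8.6957  r=11.2257  x^+=-6.1811  v^+=-0.4283  a^+=0.7908
step 4: x_pred=-6.0815  r=0.2015  x^+=-6.0364  v^+=0.6092  a^+=0.8077
step 5: x_pred=-4.5949  r=4.9849  x^+=-3.4783  v^+=2.2701  a^+=1.2276
step 6: x_pred=0.4331  r=-2.0931  x^+=-0.0357  v^+=3.5782  a^+=1.0513
step 7: x_pred=5.4056  r=-1.7656  x^+=5.0101  v^+=4.7018  a^+=0.9026
step 8: x_pred=11.7678  r=-7.4678  x^+=10.0950  v^+=4.9178  a^+=0.2736

resid = -7.4678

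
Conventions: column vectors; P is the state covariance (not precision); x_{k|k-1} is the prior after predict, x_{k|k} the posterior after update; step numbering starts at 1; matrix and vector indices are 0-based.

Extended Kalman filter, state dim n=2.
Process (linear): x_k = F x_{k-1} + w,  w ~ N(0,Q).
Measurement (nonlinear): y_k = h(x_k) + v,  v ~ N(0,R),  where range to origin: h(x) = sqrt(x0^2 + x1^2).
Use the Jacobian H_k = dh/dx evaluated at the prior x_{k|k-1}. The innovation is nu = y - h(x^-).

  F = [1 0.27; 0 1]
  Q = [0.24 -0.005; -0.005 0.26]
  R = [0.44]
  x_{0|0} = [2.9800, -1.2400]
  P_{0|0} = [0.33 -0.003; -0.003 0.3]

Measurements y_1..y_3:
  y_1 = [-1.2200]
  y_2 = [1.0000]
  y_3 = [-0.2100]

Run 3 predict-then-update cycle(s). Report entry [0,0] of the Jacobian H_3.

step 1: x^-=[2.6452, -1.2400]  P^-=[0.5903 0.0730; 0.0730 0.5600]  H_jac=[0.9055 -0.4245]  S=[0.9687]  K=[0.5197; -0.1771]  nu=[-4.1414]  x^+=[0.4928, -0.5064]  P^+=[0.3286 0.1622; 0.1622 0.5296]
step 2: x^-=[0.3561, -0.5064]  P^-=[0.6948 0.3002; 0.3002 0.7896]  H_jac=[0.5752 -0.8180]  S=[0.9158]  K=[0.1682; -0.5168]  nu=[0.3810]  x^+=[0.4202, -0.7033]  P^+=[0.6689 0.3798; 0.3798 0.5450]
step 3: x^-=[0.2303, -0.7033]  P^-=[1.1537 0.5220; 0.5220 0.8050]  H_jac=[0.3112 -0.9504]  S=[0.9701]  K=[-0.1413; -0.6212]  nu=[-0.9500]  x^+=[0.3645, -0.1131]  P^+=[1.1343 0.4368; 0.4368 0.4306]

H_jac[0,0] = 0.3112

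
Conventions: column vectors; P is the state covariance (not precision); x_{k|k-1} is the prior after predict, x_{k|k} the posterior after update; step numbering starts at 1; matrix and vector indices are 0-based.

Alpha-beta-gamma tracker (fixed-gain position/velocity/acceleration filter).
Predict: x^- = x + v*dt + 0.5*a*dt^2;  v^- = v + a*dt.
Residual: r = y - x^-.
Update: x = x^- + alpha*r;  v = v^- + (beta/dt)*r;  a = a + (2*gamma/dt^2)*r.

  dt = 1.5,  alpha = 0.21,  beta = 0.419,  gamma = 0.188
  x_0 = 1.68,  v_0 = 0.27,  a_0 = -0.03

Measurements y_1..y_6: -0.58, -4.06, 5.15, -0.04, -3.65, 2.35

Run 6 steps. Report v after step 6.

v_post = 3.2006

step 1: x_pred=2.0513  r=-2.6313  x^+=1.4987  v^+=-0.5100  a^+=-0.4697
step 2: x_pred=0.2053  r=-4.2653  x^+=-0.6904  v^+=-2.4060  a^+=-1.1825
step 3: x_pred=-5.6297  r=10.7797  x^+=-3.3660  v^+=-1.1686  a^+=0.6189
step 4: x_pred=-4.4226  r=4.3826  x^+=-3.5022  v^+=0.9840  a^+=1.3513
step 5: x_pred=-0.5060  r=-3.1440  x^+=-1.1662  v^+=2.1327  a^+=0.8259
step 6: x_pred=2.9620  r=-0.6120  x^+=2.8335  v^+=3.2006  a^+=0.7236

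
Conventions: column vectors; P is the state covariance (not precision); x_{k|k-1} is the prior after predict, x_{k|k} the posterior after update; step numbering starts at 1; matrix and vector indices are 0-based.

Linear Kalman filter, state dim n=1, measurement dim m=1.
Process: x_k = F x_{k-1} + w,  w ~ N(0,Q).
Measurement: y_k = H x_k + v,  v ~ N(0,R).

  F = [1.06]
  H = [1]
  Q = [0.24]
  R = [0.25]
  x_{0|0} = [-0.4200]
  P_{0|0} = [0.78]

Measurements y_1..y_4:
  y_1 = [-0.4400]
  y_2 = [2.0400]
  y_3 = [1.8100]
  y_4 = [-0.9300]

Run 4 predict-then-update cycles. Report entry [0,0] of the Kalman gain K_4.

step 1: x^-=[-0.4452]  P^-=[1.1164]  S=[1.3664]  K=[0.8170]  nu=[0.0052]  x^+=[-0.4410]  P^+=[0.2043]
step 2: x^-=[-0.4674]  P^-=[0.4695]  S=[0.7195]  K=[0.6525]  nu=[2.5074]  x^+=[1.1688]  P^+=[0.1631]
step 3: x^-=[1.2389]  P^-=[0.4233]  S=[0.6733]  K=[0.6287]  nu=[0.5711]  x^+=[1.5979]  P^+=[0.1572]
step 4: x^-=[1.6938]  P^-=[0.4166]  S=[0.6666]  K=[0.6250]  nu=[-2.6238]  x^+=[0.0540]  P^+=[0.1562]

K[0,0] = 0.6250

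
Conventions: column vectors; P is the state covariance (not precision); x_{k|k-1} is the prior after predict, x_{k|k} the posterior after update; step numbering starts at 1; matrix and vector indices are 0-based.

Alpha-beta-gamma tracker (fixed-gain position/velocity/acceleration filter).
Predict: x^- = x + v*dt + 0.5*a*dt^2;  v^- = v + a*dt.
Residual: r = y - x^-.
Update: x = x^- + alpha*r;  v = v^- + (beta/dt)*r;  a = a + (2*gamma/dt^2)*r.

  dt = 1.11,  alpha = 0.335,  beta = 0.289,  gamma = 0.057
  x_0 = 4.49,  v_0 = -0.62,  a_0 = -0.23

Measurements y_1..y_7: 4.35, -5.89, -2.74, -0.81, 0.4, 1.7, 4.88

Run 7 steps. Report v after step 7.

step 1: x_pred=3.6601  r=0.6899  x^+=3.8912  v^+=-0.6957  a^+=-0.1662
step 2: x_pred=3.0167  r=-8.9067  x^+=0.0329  v^+=-3.1991  a^+=-0.9903
step 3: x_pred=-4.1281  r=1.3881  x^+=-3.6631  v^+=-3.9368  a^+=-0.8618
step 4: x_pred=-8.5639  r=7.7539  x^+=-5.9663  v^+=-2.8747  a^+=-0.1444
step 5: x_pred=-9.2462  r=9.6462  x^+=-6.0147  v^+=-0.5235  a^+=0.7481
step 6: x_pred=-6.1349  r=7.8349  x^+=-3.5102  v^+=2.3468  a^+=1.4730
step 7: x_pred=0.0023  r=4.8777  x^+=1.6363  v^+=5.2519  a^+=1.9243

v_post = 5.2519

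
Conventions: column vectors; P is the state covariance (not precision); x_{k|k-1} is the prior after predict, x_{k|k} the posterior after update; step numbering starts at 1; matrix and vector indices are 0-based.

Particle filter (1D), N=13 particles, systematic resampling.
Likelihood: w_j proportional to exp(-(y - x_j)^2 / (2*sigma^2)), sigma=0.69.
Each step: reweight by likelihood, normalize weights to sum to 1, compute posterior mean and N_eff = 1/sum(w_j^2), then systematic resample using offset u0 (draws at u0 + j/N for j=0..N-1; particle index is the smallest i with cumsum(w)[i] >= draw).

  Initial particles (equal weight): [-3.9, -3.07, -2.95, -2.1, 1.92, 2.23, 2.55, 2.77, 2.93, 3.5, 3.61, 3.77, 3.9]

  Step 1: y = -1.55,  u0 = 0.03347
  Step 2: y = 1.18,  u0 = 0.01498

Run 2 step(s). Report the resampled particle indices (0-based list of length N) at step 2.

resampled_idx = [3, 3, 4, 5, 6, 6, 7, 8, 9, 10, 10, 11, 12]

step 1: w=[0.0032, 0.0933, 0.1348, 0.7687, 0.0000, 0.0000, 0.0000, 0.0000, 0.0000, 0.0000, 0.0000, 0.0000, 0.0000]  mean=-2.3109  Neff=1.6188  idx=[1, 2, 2, 3, 3, 3, 3, 3, 3, 3, 3, 3, 3]
step 2: w=[0.0000, 0.0001, 0.0001, 0.1000, 0.1000, 0.1000, 0.1000, 0.1000, 0.1000, 0.1000, 0.1000, 0.1000, 0.1000]  mean=-2.1003  Neff=10.0063  idx=[3, 3, 4, 5, 6, 6, 7, 8, 9, 10, 10, 11, 12]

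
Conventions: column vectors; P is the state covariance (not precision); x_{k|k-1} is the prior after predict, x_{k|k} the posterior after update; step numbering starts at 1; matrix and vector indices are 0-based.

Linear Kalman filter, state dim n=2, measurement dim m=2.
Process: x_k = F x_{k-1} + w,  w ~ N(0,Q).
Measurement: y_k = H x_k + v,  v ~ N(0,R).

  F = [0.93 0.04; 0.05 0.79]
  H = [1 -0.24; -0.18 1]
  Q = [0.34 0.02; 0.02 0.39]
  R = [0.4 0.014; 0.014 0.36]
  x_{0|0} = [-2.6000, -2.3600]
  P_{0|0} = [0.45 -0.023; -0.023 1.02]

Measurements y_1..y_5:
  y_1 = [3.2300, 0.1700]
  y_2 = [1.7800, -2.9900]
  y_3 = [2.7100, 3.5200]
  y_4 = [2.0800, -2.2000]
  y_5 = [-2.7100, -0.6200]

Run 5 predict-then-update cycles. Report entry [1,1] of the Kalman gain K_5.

K[1,1] = 0.5967

step 1: x^-=[-2.5124, -1.9944]  P^-=[0.7291 0.0562; 0.0562 1.0259]  S=[1.1612 -0.3048; -0.3048 1.3893]  K=[0.6389 0.0862; 0.0300 0.7377]  nu=[5.2637, 1.7122]  x^+=[0.9981, -0.5732]  P^+=[0.2784 0.0901; 0.0901 0.2822]
step 2: x^-=[0.9053, -0.4029]  P^-=[0.5879 0.1082; 0.1082 0.5739]  S=[0.9690 -0.1167; -0.1167 0.9140]  K=[0.5893 0.0778; 0.0432 0.6121]  nu=[0.7780, -2.4241]  x^+=[1.1751, -1.8532]  P^+=[0.2566 0.0825; 0.0825 0.2358]
step 3: x^-=[1.0187, -1.4052]  P^-=[0.5684 0.1001; 0.1001 0.5443]  S=[0.9517 -0.1145; -0.1145 0.8867]  K=[0.5807 0.0725; 0.0400 0.5987]  nu=[1.3541, 5.1086]  x^+=[2.1755, 1.7075]  P^+=[0.2524 0.0797; 0.0797 0.2304]
step 4: x^-=[2.0916, 1.4577]  P^-=[0.5646 0.0977; 0.0977 0.5407]  S=[0.9489 -0.1155; -0.1155 0.8839]  K=[0.5790 0.0712; 0.0389 0.5970]  nu=[0.3383, -3.2812]  x^+=[2.0538, -0.4880]  P^+=[0.2516 0.0790; 0.0790 0.2297]
step 5: x^-=[1.8905, -0.2828]  P^-=[0.5638 0.0972; 0.0972 0.5402]  S=[0.9483 -0.1158; -0.1158 0.8835]  K=[0.5786 0.0709; 0.0386 0.5967]  nu=[-4.6683, 0.0031]  x^+=[-0.8106, -0.4611]  P^+=[0.2514 0.0789; 0.0789 0.2296]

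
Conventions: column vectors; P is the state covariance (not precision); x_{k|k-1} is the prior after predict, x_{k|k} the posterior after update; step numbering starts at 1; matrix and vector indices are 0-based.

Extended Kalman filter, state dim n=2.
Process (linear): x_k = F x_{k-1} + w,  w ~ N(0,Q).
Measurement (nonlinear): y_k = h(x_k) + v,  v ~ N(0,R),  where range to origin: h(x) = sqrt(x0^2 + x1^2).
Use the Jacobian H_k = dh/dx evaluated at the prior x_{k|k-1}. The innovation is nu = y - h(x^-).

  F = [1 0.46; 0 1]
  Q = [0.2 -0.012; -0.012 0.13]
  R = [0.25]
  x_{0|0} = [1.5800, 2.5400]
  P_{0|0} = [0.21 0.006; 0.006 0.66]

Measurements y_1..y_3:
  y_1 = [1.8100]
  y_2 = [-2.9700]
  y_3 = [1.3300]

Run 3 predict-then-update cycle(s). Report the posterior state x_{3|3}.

x_post = [-1.1153, -0.7199]

step 1: x^-=[2.7484, 2.5400]  P^-=[0.5552 0.2976; 0.2976 0.7900]  H_jac=[0.7344 0.6787]  S=[1.2100]  K=[0.5039; 0.6237]  nu=[-1.9324]  x^+=[1.7747, 1.3347]  P^+=[0.2480 -0.0827; -0.0827 0.3192]
step 2: x^-=[2.3887, 1.3347]  P^-=[0.4394 0.0521; 0.0521 0.4492]  H_jac=[0.8730 0.4878]  S=[0.7362]  K=[0.5556; 0.3595]  nu=[-5.7063]  x^+=[-0.7819, -0.7167]  P^+=[0.2121 -0.0949; -0.0949 0.3541]
step 3: x^-=[-1.1116, -0.7167]  P^-=[0.3998 0.0560; 0.0560 0.4841]  H_jac=[-0.8405 -0.5419]  S=[0.7255]  K=[-0.5049; -0.4264]  nu=[0.0074]  x^+=[-1.1153, -0.7199]  P^+=[0.2148 -0.1002; -0.1002 0.3522]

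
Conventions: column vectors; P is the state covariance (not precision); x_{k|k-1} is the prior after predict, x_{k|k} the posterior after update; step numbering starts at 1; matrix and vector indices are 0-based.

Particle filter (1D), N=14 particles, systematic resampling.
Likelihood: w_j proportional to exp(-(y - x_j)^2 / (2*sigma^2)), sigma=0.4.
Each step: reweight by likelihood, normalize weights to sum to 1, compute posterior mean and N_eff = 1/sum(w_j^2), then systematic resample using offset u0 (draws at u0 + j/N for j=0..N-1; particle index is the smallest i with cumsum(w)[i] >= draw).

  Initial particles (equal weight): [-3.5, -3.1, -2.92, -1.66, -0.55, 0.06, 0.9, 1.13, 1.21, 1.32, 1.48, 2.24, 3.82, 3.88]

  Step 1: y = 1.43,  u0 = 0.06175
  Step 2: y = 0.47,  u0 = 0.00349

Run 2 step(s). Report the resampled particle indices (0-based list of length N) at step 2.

step 1: w=[0.0000, 0.0000, 0.0000, 0.0000, 0.0000, 0.0007, 0.1010, 0.1834, 0.2088, 0.2339, 0.2410, 0.0313, 0.0000, 0.0000]  mean=1.2862  Neff=4.9704  idx=[6, 7, 7, 7, 8, 8, 8, 9, 9, 9, 10, 10, 10, 11]
step 2: w=[0.2429, 0.1110, 0.1110, 0.1110, 0.0782, 0.0782, 0.0782, 0.0453, 0.0453, 0.0453, 0.0179, 0.0179, 0.0179, 0.0000]  mean=1.1375  Neff=8.2347  idx=[0, 0, 0, 0, 1, 2, 2, 3, 3, 4, 5, 6, 8, 9]

resampled_idx = [0, 0, 0, 0, 1, 2, 2, 3, 3, 4, 5, 6, 8, 9]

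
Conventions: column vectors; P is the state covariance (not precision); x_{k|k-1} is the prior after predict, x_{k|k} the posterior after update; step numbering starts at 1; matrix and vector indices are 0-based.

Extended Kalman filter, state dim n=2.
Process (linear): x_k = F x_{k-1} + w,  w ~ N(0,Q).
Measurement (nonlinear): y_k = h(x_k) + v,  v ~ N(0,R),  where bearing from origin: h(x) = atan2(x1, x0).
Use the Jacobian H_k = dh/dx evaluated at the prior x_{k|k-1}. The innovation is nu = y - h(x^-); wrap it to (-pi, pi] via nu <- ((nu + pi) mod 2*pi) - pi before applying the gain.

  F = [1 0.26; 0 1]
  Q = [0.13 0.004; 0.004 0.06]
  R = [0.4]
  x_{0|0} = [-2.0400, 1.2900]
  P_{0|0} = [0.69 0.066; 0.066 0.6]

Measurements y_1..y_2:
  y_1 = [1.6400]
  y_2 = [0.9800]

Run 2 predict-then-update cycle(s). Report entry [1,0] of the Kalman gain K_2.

step 1: x^-=[-1.7046, 1.2900]  P^-=[0.8949 0.2260; 0.2260 0.6600]  H_jac=[-0.2823 -0.3730]  S=[0.6107]  K=[-0.5517; -0.5076]  nu=[-0.8538]  x^+=[-1.2336, 1.7233]  P^+=[0.7090 0.0550; 0.0550 0.5027]
step 2: x^-=[-0.7855, 1.7233]  P^-=[0.9016 0.1897; 0.1897 0.5627]  H_jac=[-0.4804 -0.2190]  S=[0.6750]  K=[-0.7033; -0.3176]  nu=[-1.0185]  x^+=[-0.0693, 2.0468]  P^+=[0.5678 0.0389; 0.0389 0.4946]

K[1,0] = -0.3176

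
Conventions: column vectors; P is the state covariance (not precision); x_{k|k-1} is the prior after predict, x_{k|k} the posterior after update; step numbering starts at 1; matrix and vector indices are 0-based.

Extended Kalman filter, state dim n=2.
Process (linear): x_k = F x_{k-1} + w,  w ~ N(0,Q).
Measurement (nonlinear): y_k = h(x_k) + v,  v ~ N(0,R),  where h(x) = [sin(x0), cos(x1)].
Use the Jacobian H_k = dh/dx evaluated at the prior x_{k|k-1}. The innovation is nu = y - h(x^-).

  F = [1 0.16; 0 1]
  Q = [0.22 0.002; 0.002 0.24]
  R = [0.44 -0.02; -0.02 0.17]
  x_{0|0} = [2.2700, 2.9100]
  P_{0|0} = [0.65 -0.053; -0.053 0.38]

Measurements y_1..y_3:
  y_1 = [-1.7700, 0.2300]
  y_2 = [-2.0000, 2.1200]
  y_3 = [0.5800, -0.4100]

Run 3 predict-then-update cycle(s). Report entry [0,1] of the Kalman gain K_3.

step 1: x^-=[2.7356, 2.9100]  P^-=[0.8628 0.0098; 0.0098 0.6200]  H_jac=[-0.9187 0.0000; 0.0000 -0.2295]  S=[1.1682 -0.0179; -0.0179 0.2027]  K=[-0.6796 -0.0712; -0.0185 -0.7038]  nu=[-2.1649, 1.2033]  x^+=[4.1212, 2.1032]  P^+=[0.3239 -0.0065; -0.0065 0.5197]
step 2: x^-=[4.4577, 2.1032]  P^-=[0.5552 0.0787; 0.0787 0.7597]  H_jac=[-0.2520 0.0000; 0.0000 -0.8616]  S=[0.4752 -0.0029; -0.0029 0.7340]  K=[-0.2949 -0.0935; -0.0472 -0.8920]  nu=[-1.0323, 2.6276]  x^+=[4.5163, -0.1919]  P^+=[0.5076 0.0116; 0.0116 0.1749]
step 3: x^-=[4.4856, -0.1919]  P^-=[0.7358 0.0416; 0.0416 0.4149]  H_jac=[-0.2249 0.0000; 0.0000 0.1907]  S=[0.4772 -0.0218; -0.0218 0.1851]  K=[-0.3466 0.0021; -0.0001 0.4275]  nu=[1.5544, -1.3916]  x^+=[3.9440, -0.7869]  P^+=[0.6784 0.0382; 0.0382 0.3811]

K[0,1] = 0.0021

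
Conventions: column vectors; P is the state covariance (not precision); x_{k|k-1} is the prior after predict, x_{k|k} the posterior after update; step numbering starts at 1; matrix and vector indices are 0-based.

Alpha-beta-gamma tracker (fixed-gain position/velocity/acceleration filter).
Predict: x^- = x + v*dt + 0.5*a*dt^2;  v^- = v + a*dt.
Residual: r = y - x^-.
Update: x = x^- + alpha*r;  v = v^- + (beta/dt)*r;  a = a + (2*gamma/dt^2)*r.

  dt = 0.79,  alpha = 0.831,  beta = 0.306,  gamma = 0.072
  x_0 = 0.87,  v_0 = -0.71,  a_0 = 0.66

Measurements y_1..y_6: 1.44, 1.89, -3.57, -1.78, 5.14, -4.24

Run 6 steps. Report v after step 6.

v_post = -0.5660

step 1: x_pred=0.5151  r=0.9249  x^+=1.2837  v^+=0.1697  a^+=0.8734
step 2: x_pred=1.6903  r=0.1997  x^+=1.8562  v^+=0.9370  a^+=0.9195
step 3: x_pred=2.8834  r=-6.4534  x^+=-2.4794  v^+=-0.8362  a^+=-0.5695
step 4: x_pred=-3.3177  r=1.5377  x^+=-2.0399  v^+=-0.6905  a^+=-0.2147
step 5: x_pred=-2.6524  r=7.7924  x^+=3.8231  v^+=2.1582  a^+=1.5832
step 6: x_pred=6.0221  r=-10.2621  x^+=-2.5057  v^+=-0.5660  a^+=-0.7845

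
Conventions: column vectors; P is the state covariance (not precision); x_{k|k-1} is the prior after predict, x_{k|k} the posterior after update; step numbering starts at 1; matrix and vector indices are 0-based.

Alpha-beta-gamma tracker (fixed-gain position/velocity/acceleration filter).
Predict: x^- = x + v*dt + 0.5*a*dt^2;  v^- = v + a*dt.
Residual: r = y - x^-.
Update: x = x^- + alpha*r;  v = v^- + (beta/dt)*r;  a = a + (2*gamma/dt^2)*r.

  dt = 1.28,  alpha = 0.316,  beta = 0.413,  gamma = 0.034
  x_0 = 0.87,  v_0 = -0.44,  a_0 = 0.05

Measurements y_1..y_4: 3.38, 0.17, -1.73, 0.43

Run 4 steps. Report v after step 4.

v_post = -0.6688

step 1: x_pred=0.3478  r=3.0322  x^+=1.3059  v^+=0.6024  a^+=0.1758
step 2: x_pred=2.2210  r=-2.0510  x^+=1.5729  v^+=0.1657  a^+=0.0907
step 3: x_pred=1.8593  r=-3.5893  x^+=0.7251  v^+=-0.8763  a^+=-0.0582
step 4: x_pred=-0.4443  r=0.8743  x^+=-0.1680  v^+=-0.6688  a^+=-0.0220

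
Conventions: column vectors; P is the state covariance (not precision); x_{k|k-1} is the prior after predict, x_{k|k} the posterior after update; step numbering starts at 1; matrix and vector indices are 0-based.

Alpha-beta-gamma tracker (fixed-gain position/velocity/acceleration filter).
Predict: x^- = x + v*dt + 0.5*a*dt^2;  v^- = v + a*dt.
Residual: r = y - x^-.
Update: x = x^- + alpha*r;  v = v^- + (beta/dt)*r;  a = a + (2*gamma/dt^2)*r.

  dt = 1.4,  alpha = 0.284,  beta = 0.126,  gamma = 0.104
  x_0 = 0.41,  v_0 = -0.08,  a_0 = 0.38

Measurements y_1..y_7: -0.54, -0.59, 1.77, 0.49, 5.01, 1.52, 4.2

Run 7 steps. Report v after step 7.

v_post = 0.3146

step 1: x_pred=0.6704  r=-1.2104  x^+=0.3266  v^+=0.3431  a^+=0.2515
step 2: x_pred=1.0535  r=-1.6435  x^+=0.5867  v^+=0.5473  a^+=0.0771
step 3: x_pred=1.4286  r=0.3414  x^+=1.5255  v^+=0.6861  a^+=0.1134
step 4: x_pred=2.5971  r=-2.1071  x^+=1.9987  v^+=0.6551  a^+=-0.1102
step 5: x_pred=2.8079  r=2.2021  x^+=3.4333  v^+=0.6990  a^+=0.1235
step 6: x_pred=4.5329  r=-3.0129  x^+=3.6772  v^+=0.6007  a^+=-0.1963
step 7: x_pred=4.3258  r=-0.1258  x^+=4.2901  v^+=0.3146  a^+=-0.2096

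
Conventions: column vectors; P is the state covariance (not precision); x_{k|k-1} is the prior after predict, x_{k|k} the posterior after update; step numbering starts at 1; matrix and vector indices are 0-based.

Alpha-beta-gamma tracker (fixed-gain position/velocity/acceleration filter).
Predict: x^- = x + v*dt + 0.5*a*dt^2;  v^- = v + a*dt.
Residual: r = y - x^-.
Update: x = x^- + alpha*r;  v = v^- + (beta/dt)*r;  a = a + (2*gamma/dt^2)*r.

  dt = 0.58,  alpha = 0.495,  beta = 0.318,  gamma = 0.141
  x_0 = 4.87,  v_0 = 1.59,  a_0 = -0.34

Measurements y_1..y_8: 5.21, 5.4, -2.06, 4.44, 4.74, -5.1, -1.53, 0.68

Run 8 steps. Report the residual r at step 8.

step 1: x_pred=5.7350  r=-0.5250  x^+=5.4751  v^+=1.1049  a^+=-0.7801
step 2: x_pred=5.9848  r=-0.5848  x^+=5.6953  v^+=0.3319  a^+=-1.2703
step 3: x_pred=5.6741  r=-7.7341  x^+=1.8457  v^+=-4.6454  a^+=-7.7538
step 4: x_pred=-2.1528  r=6.5928  x^+=1.1107  v^+=-5.5279  a^+=-2.2271
step 5: x_pred=-2.4701  r=7.2101  x^+=1.0989  v^+=-2.8665  a^+=3.8170
step 6: x_pred=0.0783  r=-5.1783  x^+=-2.4849  v^+=-3.4918  a^+=-0.5239
step 7: x_pred=-4.5983  r=3.0683  x^+=-3.0795  v^+=-2.1134  a^+=2.0482
step 8: x_pred=-3.9607  r=4.6407  x^+=-1.6636  v^+=1.6190  a^+=5.9385

resid = 4.6407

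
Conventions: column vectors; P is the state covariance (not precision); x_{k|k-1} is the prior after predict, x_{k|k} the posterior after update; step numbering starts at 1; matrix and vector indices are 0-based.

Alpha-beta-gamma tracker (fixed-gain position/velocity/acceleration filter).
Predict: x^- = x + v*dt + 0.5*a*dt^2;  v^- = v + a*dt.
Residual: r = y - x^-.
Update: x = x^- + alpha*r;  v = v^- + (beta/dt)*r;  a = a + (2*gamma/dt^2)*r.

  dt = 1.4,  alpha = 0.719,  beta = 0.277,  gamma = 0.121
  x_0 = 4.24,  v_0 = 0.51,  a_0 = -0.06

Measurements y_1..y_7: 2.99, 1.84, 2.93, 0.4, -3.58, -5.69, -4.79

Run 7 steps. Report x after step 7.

step 1: x_pred=4.8952  r=-1.9052  x^+=3.5254  v^+=0.0490  a^+=-0.2952
step 2: x_pred=3.3047  r=-1.4647  x^+=2.2516  v^+=-0.6541  a^+=-0.4761
step 3: x_pred=0.8693  r=2.0607  x^+=2.3509  v^+=-0.9129  a^+=-0.2216
step 4: x_pred=0.8557  r=-0.4557  x^+=0.5281  v^+=-1.3133  a^+=-0.2779
step 5: x_pred=-1.5830  r=-1.9970  x^+=-3.0188  v^+=-2.0975  a^+=-0.5245
step 6: x_pred=-6.4694  r=0.7794  x^+=-5.9090  v^+=-2.6776  a^+=-0.4283
step 7: x_pred=-10.0774  r=5.2874  x^+=-6.2757  v^+=-2.2310  a^+=0.2246

x_post = -6.2757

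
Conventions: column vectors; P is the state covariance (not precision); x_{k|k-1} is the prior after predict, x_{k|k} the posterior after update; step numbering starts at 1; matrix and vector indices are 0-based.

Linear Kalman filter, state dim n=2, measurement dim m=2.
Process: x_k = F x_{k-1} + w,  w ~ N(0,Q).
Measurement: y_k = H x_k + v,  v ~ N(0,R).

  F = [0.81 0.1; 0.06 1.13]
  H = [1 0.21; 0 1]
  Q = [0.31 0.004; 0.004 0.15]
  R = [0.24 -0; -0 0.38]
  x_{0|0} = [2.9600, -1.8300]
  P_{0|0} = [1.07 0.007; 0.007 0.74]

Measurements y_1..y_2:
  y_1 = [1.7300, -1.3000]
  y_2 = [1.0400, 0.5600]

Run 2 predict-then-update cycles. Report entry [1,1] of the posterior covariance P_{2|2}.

step 1: x^-=[2.2146, -1.8903]  P^-=[1.0206 0.1461; 0.1461 1.0997]  S=[1.3704 0.3770; 0.3770 1.4797]  K=[0.7957 -0.1040; 0.0760 0.7238]  nu=[-0.0876, 0.5903]  x^+=[2.0835, -1.4697]  P^+=[0.1993 -0.0395; -0.0395 0.2751]
step 2: x^-=[1.5406, -1.5357]  P^-=[0.4371 0.0083; 0.0083 0.4966]  S=[0.7025 0.1126; 0.1126 0.8766]  K=[0.6363 -0.0722; 0.0710 0.5574]  nu=[-0.1781, 2.0957]  x^+=[1.2759, -0.3803]  P^+=[0.1585 -0.0274; -0.0274 0.2118]

P_post[1,1] = 0.2118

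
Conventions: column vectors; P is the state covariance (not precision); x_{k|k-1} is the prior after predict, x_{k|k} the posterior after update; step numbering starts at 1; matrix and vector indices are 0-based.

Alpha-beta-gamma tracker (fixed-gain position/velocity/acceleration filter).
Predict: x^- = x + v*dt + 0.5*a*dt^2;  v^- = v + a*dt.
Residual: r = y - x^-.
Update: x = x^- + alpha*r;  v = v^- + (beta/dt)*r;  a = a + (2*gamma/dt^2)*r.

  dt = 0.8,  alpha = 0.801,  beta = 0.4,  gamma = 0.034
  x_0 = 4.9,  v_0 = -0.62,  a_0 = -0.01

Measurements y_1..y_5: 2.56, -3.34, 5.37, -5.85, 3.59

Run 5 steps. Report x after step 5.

step 1: x_pred=4.4008  r=-1.8408  x^+=2.9263  v^+=-1.5484  a^+=-0.2056
step 2: x_pred=1.6218  r=-4.9618  x^+=-2.3526  v^+=-4.1938  a^+=-0.7328
step 3: x_pred=-5.9421  r=11.3121  x^+=3.1189  v^+=0.8761  a^+=0.4691
step 4: x_pred=3.9699  r=-9.8199  x^+=-3.8958  v^+=-3.6586  a^+=-0.5742
step 5: x_pred=-7.0065  r=10.5965  x^+=1.4813  v^+=1.1803  a^+=0.5516

x_post = 1.4813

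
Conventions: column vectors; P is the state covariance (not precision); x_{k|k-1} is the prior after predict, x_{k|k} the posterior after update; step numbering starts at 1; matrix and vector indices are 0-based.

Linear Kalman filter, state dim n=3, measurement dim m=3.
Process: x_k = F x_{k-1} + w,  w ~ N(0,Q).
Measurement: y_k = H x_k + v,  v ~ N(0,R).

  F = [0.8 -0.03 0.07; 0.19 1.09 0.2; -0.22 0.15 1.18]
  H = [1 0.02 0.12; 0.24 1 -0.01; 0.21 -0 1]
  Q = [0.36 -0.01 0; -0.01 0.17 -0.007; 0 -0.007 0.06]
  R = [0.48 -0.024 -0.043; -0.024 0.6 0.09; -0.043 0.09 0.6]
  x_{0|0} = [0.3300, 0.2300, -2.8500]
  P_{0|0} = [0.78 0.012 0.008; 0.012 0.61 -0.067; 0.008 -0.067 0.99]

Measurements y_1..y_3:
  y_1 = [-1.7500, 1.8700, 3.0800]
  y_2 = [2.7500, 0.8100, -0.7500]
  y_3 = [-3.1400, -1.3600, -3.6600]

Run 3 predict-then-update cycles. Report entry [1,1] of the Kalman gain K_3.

K[1,1] = 0.4653

step 1: x^-=[0.0576, -0.2566, -3.4011]  P^-=[0.8652 0.1095 -0.0476; 0.1095 0.9389 0.2045; -0.0476 0.2045 1.4613]  S=[1.3606 0.3343 0.2698; 0.3343 1.6376 0.3352; 0.2698 0.3352 2.0794]  K=[0.6209 0.0729 -0.0278; -0.0368 0.5918 0.0188; -0.0364 -0.0283 0.7072]  nu=[-1.3943, 2.0788, 6.4690]  x^+=[-0.8367, 1.1465, 1.1656]  P^+=[0.3107 -0.0493 -0.1021; -0.0493 0.3702 0.0765; -0.1021 0.0765 0.4448]
step 2: x^-=[-0.6222, 1.3238, 1.7315]  P^-=[0.5520 -0.0236 -0.1226; -0.0236 0.6441 0.2382; -0.1226 0.2382 0.7860]  S=[1.0143 0.1229 0.0463; 0.1229 1.2604 0.3140; 0.0463 0.3140 1.3589]  K=[0.5254 0.0443 -0.0330; -0.0450 0.4943 0.0589; -0.0516 0.0261 0.5552]  nu=[3.1379, -0.3472, -2.3509]  x^+=[1.0886, 0.8725, 0.2552]  P^+=[0.2649 -0.0535 -0.0940; -0.0535 0.3167 0.0930; -0.0940 0.0930 0.3574]
step 3: x^-=[0.8625, 1.2089, 0.1926]  P^-=[0.5232 -0.0312 -0.1149; -0.0312 0.5814 0.2349; -0.1149 0.2349 0.6629]  S=[0.9853 0.1070 0.0332; 0.1070 1.1925 0.3107; 0.0332 0.3107 1.2377]  K=[0.5128 0.0414 -0.0282; -0.0441 0.4653 0.0688; -0.0526 0.0408 0.5073]  nu=[-4.0498, -2.7740, -4.0337]  x^+=[-1.2154, -0.1809, -1.7536]  P^+=[0.2582 -0.0528 -0.0895; -0.0528 0.3001 0.0962; -0.0895 0.0962 0.3291]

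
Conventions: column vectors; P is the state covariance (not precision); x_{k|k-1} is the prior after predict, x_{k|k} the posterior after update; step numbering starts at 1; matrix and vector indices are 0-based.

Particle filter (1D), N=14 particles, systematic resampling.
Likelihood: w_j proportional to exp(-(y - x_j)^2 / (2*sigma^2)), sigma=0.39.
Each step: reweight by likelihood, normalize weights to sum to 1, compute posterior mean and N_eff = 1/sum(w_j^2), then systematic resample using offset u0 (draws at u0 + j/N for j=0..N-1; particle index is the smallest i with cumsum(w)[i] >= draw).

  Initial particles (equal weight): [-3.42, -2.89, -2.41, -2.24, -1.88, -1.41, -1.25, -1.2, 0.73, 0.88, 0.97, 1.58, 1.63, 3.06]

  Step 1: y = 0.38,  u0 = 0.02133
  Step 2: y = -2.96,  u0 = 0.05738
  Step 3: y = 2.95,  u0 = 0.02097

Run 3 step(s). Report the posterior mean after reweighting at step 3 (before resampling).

step 1: w=[0.0000, 0.0000, 0.0000, 0.0000, 0.0000, 0.0000, 0.0001, 0.0002, 0.4637, 0.3049, 0.2209, 0.0061, 0.0041, 0.0000]  mean=0.8370  Neff=2.8024  idx=[8, 8, 8, 8, 8, 8, 8, 9, 9, 9, 9, 10, 10, 10]
step 2: w=[0.1407, 0.1407, 0.1407, 0.1407, 0.1407, 0.1407, 0.1407, 0.0034, 0.0034, 0.0034, 0.0034, 0.0003, 0.0003, 0.0003]  mean=0.7323  Neff=7.2090  idx=[0, 0, 1, 1, 2, 2, 3, 3, 4, 4, 5, 5, 6, 7]
step 3: w=[0.0470, 0.0470, 0.0470, 0.0470, 0.0470, 0.0470, 0.0470, 0.0470, 0.0470, 0.0470, 0.0470, 0.0470, 0.0470, 0.3895]  mean=0.7884  Neff=5.5446  idx=[0, 1, 3, 5, 6, 8, 9, 11, 12, 13, 13, 13, 13, 13]

post_mean = 0.7884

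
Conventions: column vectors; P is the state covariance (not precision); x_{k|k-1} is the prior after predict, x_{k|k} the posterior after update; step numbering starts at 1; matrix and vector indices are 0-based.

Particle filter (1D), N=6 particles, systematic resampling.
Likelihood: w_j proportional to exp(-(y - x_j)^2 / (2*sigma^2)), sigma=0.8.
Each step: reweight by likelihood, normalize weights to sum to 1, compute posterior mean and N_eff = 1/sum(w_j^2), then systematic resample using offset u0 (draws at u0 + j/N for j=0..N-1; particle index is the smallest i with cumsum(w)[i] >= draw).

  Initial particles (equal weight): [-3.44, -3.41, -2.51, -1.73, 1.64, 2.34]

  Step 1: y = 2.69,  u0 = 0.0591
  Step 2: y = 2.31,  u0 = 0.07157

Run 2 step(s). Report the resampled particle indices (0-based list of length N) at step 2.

step 1: w=[0.0000, 0.0000, 0.0000, 0.0000, 0.3174, 0.6826]  mean=2.1178  Neff=1.7647  idx=[4, 4, 5, 5, 5, 5]
step 2: w=[0.1303, 0.1303, 0.1849, 0.1849, 0.1849, 0.1849]  mean=2.1576  Neff=5.8603  idx=[0, 1, 2, 3, 4, 5]

resampled_idx = [0, 1, 2, 3, 4, 5]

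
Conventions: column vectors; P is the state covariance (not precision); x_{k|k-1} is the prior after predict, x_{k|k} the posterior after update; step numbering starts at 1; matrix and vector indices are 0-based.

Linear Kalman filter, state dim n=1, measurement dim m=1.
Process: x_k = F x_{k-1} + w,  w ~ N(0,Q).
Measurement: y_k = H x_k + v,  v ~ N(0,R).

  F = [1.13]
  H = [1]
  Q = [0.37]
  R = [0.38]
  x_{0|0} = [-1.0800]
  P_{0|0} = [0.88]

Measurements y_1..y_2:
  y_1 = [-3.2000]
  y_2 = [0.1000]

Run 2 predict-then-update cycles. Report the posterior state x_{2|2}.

step 1: x^-=[-1.2204]  P^-=[1.4937]  S=[1.8737]  K=[0.7972]  nu=[-1.9796]  x^+=[-2.7985]  P^+=[0.3029]
step 2: x^-=[-3.1623]  P^-=[0.7568]  S=[1.1368]  K=[0.6657]  nu=[3.2623]  x^+=[-0.9905]  P^+=[0.2530]

x_post = [-0.9905]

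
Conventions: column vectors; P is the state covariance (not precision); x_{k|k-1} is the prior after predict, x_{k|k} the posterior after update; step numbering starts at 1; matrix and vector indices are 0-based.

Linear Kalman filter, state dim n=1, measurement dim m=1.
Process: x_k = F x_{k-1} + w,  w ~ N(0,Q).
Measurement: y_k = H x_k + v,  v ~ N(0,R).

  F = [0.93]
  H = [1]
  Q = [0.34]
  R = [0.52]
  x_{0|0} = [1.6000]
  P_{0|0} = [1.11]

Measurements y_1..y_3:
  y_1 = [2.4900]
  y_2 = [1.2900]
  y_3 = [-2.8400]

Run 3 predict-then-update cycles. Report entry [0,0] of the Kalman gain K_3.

step 1: x^-=[1.4880]  P^-=[1.3000]  S=[1.8200]  K=[0.7143]  nu=[1.0020]  x^+=[2.2037]  P^+=[0.3714]
step 2: x^-=[2.0495]  P^-=[0.6613]  S=[1.1813]  K=[0.5598]  nu=[-0.7595]  x^+=[1.6243]  P^+=[0.2911]
step 3: x^-=[1.5106]  P^-=[0.5918]  S=[1.1118]  K=[0.5323]  nu=[-4.3506]  x^+=[-0.8051]  P^+=[0.2768]

K[0,0] = 0.5323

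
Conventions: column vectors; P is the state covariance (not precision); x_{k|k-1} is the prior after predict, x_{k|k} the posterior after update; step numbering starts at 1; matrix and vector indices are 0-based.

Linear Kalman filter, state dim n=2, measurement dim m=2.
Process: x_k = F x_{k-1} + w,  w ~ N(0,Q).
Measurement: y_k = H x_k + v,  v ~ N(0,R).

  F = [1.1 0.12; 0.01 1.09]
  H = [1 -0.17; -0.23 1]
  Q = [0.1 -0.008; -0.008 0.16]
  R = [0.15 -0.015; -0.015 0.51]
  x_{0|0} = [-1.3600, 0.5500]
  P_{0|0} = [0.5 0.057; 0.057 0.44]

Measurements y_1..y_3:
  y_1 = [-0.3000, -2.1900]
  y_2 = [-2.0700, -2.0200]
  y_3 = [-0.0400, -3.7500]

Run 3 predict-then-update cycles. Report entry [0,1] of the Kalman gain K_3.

K[0,1] = 0.0752

step 1: x^-=[-1.4300, 0.5859]  P^-=[0.7264 0.1235; 0.1235 0.6841]  S=[0.8542 -0.1701; -0.1701 1.1757]  K=[0.8427 0.0848; 0.1230 0.5755]  nu=[1.2296, -3.1048]  x^+=[-0.6571, -1.0496]  P^+=[0.1356 0.0618; 0.0618 0.3059]
step 2: x^-=[-0.8488, -1.1506]  P^-=[0.2848 0.1077; 0.1077 0.5248]  S=[0.4134 -0.0578; -0.0578 1.0003]  K=[0.6560 0.0801; 0.1155 0.5065]  nu=[-1.4168, -1.0646]  x^+=[-1.8634, -1.8536]  P^+=[0.1066 0.0555; 0.0555 0.2694]
step 3: x^-=[-2.2722, -2.0390]  P^-=[0.2476 0.0950; 0.0950 0.4813]  S=[0.3792 -0.0550; -0.0550 0.9606]  K=[0.6212 0.0752; 0.1051 0.4842]  nu=[1.8855, -2.2336]  x^+=[-1.2689, -2.9224]  P^+=[0.1009 0.0523; 0.0523 0.2574]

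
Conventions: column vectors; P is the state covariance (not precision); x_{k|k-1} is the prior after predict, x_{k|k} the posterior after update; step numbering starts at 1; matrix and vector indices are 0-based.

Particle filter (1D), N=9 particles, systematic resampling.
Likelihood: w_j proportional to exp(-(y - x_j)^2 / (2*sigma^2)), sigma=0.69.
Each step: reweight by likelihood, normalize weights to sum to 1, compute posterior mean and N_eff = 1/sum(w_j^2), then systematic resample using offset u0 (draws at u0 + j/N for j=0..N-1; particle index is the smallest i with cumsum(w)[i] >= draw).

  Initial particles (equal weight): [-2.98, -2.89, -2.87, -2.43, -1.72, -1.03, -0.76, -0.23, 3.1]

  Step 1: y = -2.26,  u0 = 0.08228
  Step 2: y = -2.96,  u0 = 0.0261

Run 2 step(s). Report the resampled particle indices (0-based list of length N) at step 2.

resampled_idx = [0, 0, 1, 2, 2, 3, 4, 5, 5]

step 1: w=[0.1475, 0.1676, 0.1720, 0.2466, 0.1872, 0.0519, 0.0239, 0.0034, 0.0000]  mean=-2.4110  Neff=5.6012  idx=[0, 1, 1, 2, 3, 3, 4, 4, 5]
step 2: w=[0.1698, 0.1690, 0.1690, 0.1684, 0.1265, 0.1265, 0.0338, 0.0338, 0.0034]  mean=-2.7002  Neff=6.7312  idx=[0, 0, 1, 2, 2, 3, 4, 5, 5]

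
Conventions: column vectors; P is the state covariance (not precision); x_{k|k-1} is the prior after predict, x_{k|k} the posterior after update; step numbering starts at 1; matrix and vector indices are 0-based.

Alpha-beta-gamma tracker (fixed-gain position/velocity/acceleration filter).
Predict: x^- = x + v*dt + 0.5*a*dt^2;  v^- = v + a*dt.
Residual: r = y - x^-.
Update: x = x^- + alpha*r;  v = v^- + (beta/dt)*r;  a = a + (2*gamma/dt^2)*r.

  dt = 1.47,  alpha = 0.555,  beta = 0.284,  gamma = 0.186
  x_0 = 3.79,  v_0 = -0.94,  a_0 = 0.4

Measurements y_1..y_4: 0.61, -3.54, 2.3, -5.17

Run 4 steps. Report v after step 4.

v_post = -0.9939

step 1: x_pred=2.8404  r=-2.2304  x^+=1.6025  v^+=-0.7829  a^+=0.0160
step 2: x_pred=0.4690  r=-4.0090  x^+=-1.7560  v^+=-1.5339  a^+=-0.6741
step 3: x_pred=-4.7391  r=7.0391  x^+=-0.8324  v^+=-1.1649  a^+=0.5377
step 4: x_pred=-1.9638  r=-3.2062  x^+=-3.7432  v^+=-0.9939  a^+=-0.0143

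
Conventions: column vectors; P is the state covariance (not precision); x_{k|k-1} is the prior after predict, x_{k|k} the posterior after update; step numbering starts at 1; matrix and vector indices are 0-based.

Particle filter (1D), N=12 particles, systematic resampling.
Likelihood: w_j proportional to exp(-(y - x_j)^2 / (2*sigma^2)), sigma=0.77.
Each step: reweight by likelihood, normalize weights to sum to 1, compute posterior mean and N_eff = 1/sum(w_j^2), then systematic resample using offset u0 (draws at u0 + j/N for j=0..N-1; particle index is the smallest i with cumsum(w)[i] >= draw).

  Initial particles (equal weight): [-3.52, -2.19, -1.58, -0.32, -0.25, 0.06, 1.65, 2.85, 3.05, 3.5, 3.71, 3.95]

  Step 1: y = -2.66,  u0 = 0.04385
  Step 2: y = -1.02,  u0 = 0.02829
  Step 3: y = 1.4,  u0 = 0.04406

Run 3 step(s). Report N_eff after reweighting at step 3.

step 1: w=[0.3047, 0.4718, 0.2126, 0.0056, 0.0042, 0.0011, 0.0000, 0.0000, 0.0000, 0.0000, 0.0000, 0.0000]  mean=-2.4443  Neff=2.7727  idx=[0, 0, 0, 0, 1, 1, 1, 1, 1, 2, 2, 2]
step 2: w=[0.0013, 0.0013, 0.0013, 0.0013, 0.0808, 0.0808, 0.0808, 0.0808, 0.0808, 0.1968, 0.1968, 0.1968]  mean=-1.8368  Neff=6.7148  idx=[4, 5, 6, 7, 8, 9, 9, 10, 10, 10, 11, 11]
step 3: w=[0.0047, 0.0047, 0.0047, 0.0047, 0.0047, 0.1395, 0.1395, 0.1395, 0.1395, 0.1395, 0.1395, 0.1395]  mean=-1.5945  Neff=7.3386  idx=[5, 5, 6, 6, 7, 8, 8, 9, 9, 10, 11, 11]

N_eff = 7.3386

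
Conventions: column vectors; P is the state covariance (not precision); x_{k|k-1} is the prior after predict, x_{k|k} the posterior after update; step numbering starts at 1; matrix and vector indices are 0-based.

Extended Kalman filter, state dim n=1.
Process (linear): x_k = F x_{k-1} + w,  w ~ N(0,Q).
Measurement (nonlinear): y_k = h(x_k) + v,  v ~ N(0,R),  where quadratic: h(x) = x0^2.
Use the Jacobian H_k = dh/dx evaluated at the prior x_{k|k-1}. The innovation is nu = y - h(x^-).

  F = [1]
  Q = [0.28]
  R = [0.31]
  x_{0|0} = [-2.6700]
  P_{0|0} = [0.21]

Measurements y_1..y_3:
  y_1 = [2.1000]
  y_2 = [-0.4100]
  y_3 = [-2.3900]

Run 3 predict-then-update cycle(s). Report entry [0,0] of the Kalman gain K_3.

K[0,0] = -0.4378

step 1: x^-=[-2.6700]  P^-=[0.4900]  H_jac=[-5.3400]  S=[14.2826]  K=[-0.1832]  nu=[-5.0289]  x^+=[-1.7487]  P^+=[0.0106]
step 2: x^-=[-1.7487]  P^-=[0.2906]  H_jac=[-3.4974]  S=[3.8650]  K=[-0.2630]  nu=[-3.4679]  x^+=[-0.8367]  P^+=[0.0233]
step 3: x^-=[-0.8367]  P^-=[0.3033]  H_jac=[-1.6733]  S=[1.1593]  K=[-0.4378]  nu=[-3.0900]  x^+=[0.5162]  P^+=[0.0811]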